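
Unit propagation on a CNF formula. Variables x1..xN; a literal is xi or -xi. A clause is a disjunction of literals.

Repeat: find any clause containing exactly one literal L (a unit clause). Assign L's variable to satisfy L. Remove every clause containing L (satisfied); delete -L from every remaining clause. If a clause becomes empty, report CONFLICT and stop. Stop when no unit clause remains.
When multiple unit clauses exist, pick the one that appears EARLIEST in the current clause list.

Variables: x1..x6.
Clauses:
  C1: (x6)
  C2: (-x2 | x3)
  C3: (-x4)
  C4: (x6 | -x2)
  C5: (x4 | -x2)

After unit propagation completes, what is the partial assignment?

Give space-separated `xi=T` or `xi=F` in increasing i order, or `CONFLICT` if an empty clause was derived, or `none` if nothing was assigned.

Answer: x2=F x4=F x6=T

Derivation:
unit clause [6] forces x6=T; simplify:
  satisfied 2 clause(s); 3 remain; assigned so far: [6]
unit clause [-4] forces x4=F; simplify:
  drop 4 from [4, -2] -> [-2]
  satisfied 1 clause(s); 2 remain; assigned so far: [4, 6]
unit clause [-2] forces x2=F; simplify:
  satisfied 2 clause(s); 0 remain; assigned so far: [2, 4, 6]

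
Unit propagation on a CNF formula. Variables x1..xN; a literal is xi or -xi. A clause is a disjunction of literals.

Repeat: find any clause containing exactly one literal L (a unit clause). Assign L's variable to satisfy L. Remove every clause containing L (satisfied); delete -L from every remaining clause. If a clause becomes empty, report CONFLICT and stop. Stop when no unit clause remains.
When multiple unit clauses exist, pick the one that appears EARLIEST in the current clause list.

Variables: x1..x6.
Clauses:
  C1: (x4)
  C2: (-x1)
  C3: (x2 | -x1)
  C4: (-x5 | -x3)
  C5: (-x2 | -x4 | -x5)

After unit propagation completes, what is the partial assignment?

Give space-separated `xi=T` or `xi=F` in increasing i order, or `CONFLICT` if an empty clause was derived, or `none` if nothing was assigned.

unit clause [4] forces x4=T; simplify:
  drop -4 from [-2, -4, -5] -> [-2, -5]
  satisfied 1 clause(s); 4 remain; assigned so far: [4]
unit clause [-1] forces x1=F; simplify:
  satisfied 2 clause(s); 2 remain; assigned so far: [1, 4]

Answer: x1=F x4=T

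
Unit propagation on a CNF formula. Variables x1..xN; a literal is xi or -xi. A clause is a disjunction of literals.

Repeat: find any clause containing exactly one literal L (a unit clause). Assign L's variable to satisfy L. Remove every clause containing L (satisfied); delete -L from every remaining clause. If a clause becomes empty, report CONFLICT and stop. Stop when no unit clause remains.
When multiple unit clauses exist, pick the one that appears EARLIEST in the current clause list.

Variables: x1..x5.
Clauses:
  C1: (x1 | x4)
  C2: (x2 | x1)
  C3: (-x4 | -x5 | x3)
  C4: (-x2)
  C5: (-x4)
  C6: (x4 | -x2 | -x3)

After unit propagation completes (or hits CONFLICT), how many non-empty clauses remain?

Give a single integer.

unit clause [-2] forces x2=F; simplify:
  drop 2 from [2, 1] -> [1]
  satisfied 2 clause(s); 4 remain; assigned so far: [2]
unit clause [1] forces x1=T; simplify:
  satisfied 2 clause(s); 2 remain; assigned so far: [1, 2]
unit clause [-4] forces x4=F; simplify:
  satisfied 2 clause(s); 0 remain; assigned so far: [1, 2, 4]

Answer: 0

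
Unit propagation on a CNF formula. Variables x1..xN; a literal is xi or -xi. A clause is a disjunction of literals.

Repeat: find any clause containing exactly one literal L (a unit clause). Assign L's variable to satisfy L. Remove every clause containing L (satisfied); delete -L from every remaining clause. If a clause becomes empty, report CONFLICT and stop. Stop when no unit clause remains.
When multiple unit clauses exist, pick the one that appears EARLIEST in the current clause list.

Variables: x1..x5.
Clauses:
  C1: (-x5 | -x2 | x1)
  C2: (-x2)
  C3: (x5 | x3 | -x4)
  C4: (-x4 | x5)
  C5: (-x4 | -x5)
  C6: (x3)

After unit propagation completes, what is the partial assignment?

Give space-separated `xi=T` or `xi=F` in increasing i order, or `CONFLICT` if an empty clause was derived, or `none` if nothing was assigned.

unit clause [-2] forces x2=F; simplify:
  satisfied 2 clause(s); 4 remain; assigned so far: [2]
unit clause [3] forces x3=T; simplify:
  satisfied 2 clause(s); 2 remain; assigned so far: [2, 3]

Answer: x2=F x3=T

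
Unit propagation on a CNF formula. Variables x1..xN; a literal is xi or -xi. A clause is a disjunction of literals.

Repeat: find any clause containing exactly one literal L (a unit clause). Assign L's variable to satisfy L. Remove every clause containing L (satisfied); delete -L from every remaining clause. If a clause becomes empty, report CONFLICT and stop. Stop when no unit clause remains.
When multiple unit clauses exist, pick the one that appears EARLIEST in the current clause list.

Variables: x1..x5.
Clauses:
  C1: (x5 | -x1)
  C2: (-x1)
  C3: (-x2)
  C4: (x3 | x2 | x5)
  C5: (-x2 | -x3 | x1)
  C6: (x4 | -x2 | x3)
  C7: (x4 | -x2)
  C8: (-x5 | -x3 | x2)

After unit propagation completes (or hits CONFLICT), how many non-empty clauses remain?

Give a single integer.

unit clause [-1] forces x1=F; simplify:
  drop 1 from [-2, -3, 1] -> [-2, -3]
  satisfied 2 clause(s); 6 remain; assigned so far: [1]
unit clause [-2] forces x2=F; simplify:
  drop 2 from [3, 2, 5] -> [3, 5]
  drop 2 from [-5, -3, 2] -> [-5, -3]
  satisfied 4 clause(s); 2 remain; assigned so far: [1, 2]

Answer: 2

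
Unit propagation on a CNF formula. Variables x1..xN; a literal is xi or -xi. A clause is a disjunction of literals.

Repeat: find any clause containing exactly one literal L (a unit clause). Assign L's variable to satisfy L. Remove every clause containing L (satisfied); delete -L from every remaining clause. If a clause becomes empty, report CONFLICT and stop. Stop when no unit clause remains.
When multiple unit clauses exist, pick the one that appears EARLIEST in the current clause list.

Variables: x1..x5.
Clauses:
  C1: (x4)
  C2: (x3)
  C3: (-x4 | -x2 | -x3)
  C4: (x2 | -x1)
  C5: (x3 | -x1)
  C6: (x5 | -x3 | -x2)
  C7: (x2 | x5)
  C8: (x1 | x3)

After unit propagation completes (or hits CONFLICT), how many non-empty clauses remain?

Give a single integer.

unit clause [4] forces x4=T; simplify:
  drop -4 from [-4, -2, -3] -> [-2, -3]
  satisfied 1 clause(s); 7 remain; assigned so far: [4]
unit clause [3] forces x3=T; simplify:
  drop -3 from [-2, -3] -> [-2]
  drop -3 from [5, -3, -2] -> [5, -2]
  satisfied 3 clause(s); 4 remain; assigned so far: [3, 4]
unit clause [-2] forces x2=F; simplify:
  drop 2 from [2, -1] -> [-1]
  drop 2 from [2, 5] -> [5]
  satisfied 2 clause(s); 2 remain; assigned so far: [2, 3, 4]
unit clause [-1] forces x1=F; simplify:
  satisfied 1 clause(s); 1 remain; assigned so far: [1, 2, 3, 4]
unit clause [5] forces x5=T; simplify:
  satisfied 1 clause(s); 0 remain; assigned so far: [1, 2, 3, 4, 5]

Answer: 0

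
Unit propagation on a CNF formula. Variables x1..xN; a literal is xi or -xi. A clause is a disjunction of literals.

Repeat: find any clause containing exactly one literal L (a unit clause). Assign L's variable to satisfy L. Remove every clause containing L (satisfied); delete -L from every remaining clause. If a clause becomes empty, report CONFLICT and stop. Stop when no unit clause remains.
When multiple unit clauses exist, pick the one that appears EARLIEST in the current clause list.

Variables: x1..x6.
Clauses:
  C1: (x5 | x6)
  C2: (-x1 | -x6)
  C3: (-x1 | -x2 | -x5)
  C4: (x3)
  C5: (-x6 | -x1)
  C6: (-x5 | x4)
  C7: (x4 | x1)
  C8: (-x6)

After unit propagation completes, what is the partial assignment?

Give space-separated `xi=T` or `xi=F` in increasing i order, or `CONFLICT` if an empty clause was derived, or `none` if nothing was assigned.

unit clause [3] forces x3=T; simplify:
  satisfied 1 clause(s); 7 remain; assigned so far: [3]
unit clause [-6] forces x6=F; simplify:
  drop 6 from [5, 6] -> [5]
  satisfied 3 clause(s); 4 remain; assigned so far: [3, 6]
unit clause [5] forces x5=T; simplify:
  drop -5 from [-1, -2, -5] -> [-1, -2]
  drop -5 from [-5, 4] -> [4]
  satisfied 1 clause(s); 3 remain; assigned so far: [3, 5, 6]
unit clause [4] forces x4=T; simplify:
  satisfied 2 clause(s); 1 remain; assigned so far: [3, 4, 5, 6]

Answer: x3=T x4=T x5=T x6=F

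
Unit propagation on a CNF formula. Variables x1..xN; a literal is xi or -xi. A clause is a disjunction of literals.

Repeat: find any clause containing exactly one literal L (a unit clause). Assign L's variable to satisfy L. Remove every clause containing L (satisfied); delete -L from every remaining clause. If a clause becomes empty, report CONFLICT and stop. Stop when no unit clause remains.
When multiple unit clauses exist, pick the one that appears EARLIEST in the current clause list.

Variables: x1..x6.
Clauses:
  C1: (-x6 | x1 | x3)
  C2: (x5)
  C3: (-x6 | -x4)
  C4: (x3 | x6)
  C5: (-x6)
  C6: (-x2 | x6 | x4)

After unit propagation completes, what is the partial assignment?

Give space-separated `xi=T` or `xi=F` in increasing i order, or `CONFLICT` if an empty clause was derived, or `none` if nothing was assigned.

Answer: x3=T x5=T x6=F

Derivation:
unit clause [5] forces x5=T; simplify:
  satisfied 1 clause(s); 5 remain; assigned so far: [5]
unit clause [-6] forces x6=F; simplify:
  drop 6 from [3, 6] -> [3]
  drop 6 from [-2, 6, 4] -> [-2, 4]
  satisfied 3 clause(s); 2 remain; assigned so far: [5, 6]
unit clause [3] forces x3=T; simplify:
  satisfied 1 clause(s); 1 remain; assigned so far: [3, 5, 6]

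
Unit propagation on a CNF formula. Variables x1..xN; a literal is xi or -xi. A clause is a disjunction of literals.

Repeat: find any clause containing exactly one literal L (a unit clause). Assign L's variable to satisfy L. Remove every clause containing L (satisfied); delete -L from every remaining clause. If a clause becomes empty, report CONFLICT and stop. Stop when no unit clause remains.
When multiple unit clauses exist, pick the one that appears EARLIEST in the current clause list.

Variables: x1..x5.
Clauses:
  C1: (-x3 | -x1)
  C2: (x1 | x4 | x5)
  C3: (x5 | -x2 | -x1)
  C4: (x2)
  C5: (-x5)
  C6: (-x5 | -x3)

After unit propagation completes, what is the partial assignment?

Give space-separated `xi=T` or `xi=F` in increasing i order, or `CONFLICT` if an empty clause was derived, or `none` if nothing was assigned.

Answer: x1=F x2=T x4=T x5=F

Derivation:
unit clause [2] forces x2=T; simplify:
  drop -2 from [5, -2, -1] -> [5, -1]
  satisfied 1 clause(s); 5 remain; assigned so far: [2]
unit clause [-5] forces x5=F; simplify:
  drop 5 from [1, 4, 5] -> [1, 4]
  drop 5 from [5, -1] -> [-1]
  satisfied 2 clause(s); 3 remain; assigned so far: [2, 5]
unit clause [-1] forces x1=F; simplify:
  drop 1 from [1, 4] -> [4]
  satisfied 2 clause(s); 1 remain; assigned so far: [1, 2, 5]
unit clause [4] forces x4=T; simplify:
  satisfied 1 clause(s); 0 remain; assigned so far: [1, 2, 4, 5]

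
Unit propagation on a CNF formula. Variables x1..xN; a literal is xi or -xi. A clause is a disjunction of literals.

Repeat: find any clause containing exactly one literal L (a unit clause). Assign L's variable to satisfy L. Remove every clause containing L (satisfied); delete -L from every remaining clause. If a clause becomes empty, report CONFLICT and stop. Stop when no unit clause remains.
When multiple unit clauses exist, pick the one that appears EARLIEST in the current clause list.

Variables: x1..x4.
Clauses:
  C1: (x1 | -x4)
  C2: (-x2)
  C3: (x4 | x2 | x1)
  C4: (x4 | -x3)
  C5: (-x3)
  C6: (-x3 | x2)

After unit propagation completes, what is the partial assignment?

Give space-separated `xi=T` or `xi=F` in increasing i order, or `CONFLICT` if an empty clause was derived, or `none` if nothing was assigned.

Answer: x2=F x3=F

Derivation:
unit clause [-2] forces x2=F; simplify:
  drop 2 from [4, 2, 1] -> [4, 1]
  drop 2 from [-3, 2] -> [-3]
  satisfied 1 clause(s); 5 remain; assigned so far: [2]
unit clause [-3] forces x3=F; simplify:
  satisfied 3 clause(s); 2 remain; assigned so far: [2, 3]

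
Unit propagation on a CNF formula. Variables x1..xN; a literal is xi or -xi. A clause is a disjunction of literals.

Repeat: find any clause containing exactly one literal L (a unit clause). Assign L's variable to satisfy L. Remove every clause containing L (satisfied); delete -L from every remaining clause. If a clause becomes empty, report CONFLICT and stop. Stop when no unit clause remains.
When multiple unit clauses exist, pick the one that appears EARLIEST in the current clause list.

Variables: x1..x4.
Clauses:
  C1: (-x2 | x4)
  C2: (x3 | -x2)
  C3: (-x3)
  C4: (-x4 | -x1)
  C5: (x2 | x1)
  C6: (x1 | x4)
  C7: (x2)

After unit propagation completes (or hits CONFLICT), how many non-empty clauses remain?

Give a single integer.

Answer: 3

Derivation:
unit clause [-3] forces x3=F; simplify:
  drop 3 from [3, -2] -> [-2]
  satisfied 1 clause(s); 6 remain; assigned so far: [3]
unit clause [-2] forces x2=F; simplify:
  drop 2 from [2, 1] -> [1]
  drop 2 from [2] -> [] (empty!)
  satisfied 2 clause(s); 4 remain; assigned so far: [2, 3]
CONFLICT (empty clause)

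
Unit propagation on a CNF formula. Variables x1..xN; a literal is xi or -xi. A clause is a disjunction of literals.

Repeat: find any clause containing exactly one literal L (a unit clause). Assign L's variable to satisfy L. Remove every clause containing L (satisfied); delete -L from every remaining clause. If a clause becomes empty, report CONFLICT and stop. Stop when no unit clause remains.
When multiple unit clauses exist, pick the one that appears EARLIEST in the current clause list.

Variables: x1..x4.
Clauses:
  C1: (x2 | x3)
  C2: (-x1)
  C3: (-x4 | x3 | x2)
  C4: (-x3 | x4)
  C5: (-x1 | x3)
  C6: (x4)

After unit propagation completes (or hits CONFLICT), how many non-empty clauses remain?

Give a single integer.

Answer: 2

Derivation:
unit clause [-1] forces x1=F; simplify:
  satisfied 2 clause(s); 4 remain; assigned so far: [1]
unit clause [4] forces x4=T; simplify:
  drop -4 from [-4, 3, 2] -> [3, 2]
  satisfied 2 clause(s); 2 remain; assigned so far: [1, 4]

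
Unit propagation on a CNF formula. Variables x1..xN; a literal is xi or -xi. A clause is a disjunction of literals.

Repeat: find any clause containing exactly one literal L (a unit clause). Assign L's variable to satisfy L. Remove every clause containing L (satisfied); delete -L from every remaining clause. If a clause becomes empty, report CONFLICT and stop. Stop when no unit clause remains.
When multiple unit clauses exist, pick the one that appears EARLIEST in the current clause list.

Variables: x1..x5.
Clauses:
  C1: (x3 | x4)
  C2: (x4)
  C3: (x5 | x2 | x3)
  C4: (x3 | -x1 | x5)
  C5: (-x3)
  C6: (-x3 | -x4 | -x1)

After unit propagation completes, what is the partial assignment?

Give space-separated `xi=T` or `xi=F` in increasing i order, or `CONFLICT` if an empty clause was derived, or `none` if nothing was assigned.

Answer: x3=F x4=T

Derivation:
unit clause [4] forces x4=T; simplify:
  drop -4 from [-3, -4, -1] -> [-3, -1]
  satisfied 2 clause(s); 4 remain; assigned so far: [4]
unit clause [-3] forces x3=F; simplify:
  drop 3 from [5, 2, 3] -> [5, 2]
  drop 3 from [3, -1, 5] -> [-1, 5]
  satisfied 2 clause(s); 2 remain; assigned so far: [3, 4]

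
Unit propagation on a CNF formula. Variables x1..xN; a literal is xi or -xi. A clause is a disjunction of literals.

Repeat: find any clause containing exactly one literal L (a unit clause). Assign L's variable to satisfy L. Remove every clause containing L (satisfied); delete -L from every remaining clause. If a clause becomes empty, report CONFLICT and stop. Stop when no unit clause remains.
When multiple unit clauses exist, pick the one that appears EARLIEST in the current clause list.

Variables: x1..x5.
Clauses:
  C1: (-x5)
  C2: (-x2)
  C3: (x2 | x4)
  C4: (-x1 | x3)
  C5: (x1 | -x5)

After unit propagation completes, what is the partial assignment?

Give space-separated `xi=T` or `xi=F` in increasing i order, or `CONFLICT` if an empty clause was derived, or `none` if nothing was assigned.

Answer: x2=F x4=T x5=F

Derivation:
unit clause [-5] forces x5=F; simplify:
  satisfied 2 clause(s); 3 remain; assigned so far: [5]
unit clause [-2] forces x2=F; simplify:
  drop 2 from [2, 4] -> [4]
  satisfied 1 clause(s); 2 remain; assigned so far: [2, 5]
unit clause [4] forces x4=T; simplify:
  satisfied 1 clause(s); 1 remain; assigned so far: [2, 4, 5]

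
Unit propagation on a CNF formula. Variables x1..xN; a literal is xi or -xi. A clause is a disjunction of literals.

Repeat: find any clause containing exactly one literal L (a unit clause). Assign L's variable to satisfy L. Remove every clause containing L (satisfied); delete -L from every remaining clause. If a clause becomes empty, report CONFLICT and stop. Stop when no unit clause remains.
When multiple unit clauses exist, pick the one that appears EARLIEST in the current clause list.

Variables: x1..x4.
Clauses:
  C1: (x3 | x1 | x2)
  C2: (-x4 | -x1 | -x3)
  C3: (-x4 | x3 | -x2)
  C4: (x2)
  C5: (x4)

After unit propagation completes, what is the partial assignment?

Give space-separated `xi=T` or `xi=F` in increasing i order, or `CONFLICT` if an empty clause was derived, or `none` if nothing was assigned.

unit clause [2] forces x2=T; simplify:
  drop -2 from [-4, 3, -2] -> [-4, 3]
  satisfied 2 clause(s); 3 remain; assigned so far: [2]
unit clause [4] forces x4=T; simplify:
  drop -4 from [-4, -1, -3] -> [-1, -3]
  drop -4 from [-4, 3] -> [3]
  satisfied 1 clause(s); 2 remain; assigned so far: [2, 4]
unit clause [3] forces x3=T; simplify:
  drop -3 from [-1, -3] -> [-1]
  satisfied 1 clause(s); 1 remain; assigned so far: [2, 3, 4]
unit clause [-1] forces x1=F; simplify:
  satisfied 1 clause(s); 0 remain; assigned so far: [1, 2, 3, 4]

Answer: x1=F x2=T x3=T x4=T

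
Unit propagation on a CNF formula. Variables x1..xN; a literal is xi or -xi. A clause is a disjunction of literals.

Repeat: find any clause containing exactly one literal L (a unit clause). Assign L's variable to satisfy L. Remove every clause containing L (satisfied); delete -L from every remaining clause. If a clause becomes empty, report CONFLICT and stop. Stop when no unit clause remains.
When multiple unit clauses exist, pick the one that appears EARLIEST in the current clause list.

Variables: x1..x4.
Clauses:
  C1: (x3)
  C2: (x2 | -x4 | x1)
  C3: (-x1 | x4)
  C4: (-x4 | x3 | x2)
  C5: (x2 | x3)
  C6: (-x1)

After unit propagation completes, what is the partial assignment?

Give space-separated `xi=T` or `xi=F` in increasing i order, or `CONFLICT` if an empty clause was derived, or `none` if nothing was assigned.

unit clause [3] forces x3=T; simplify:
  satisfied 3 clause(s); 3 remain; assigned so far: [3]
unit clause [-1] forces x1=F; simplify:
  drop 1 from [2, -4, 1] -> [2, -4]
  satisfied 2 clause(s); 1 remain; assigned so far: [1, 3]

Answer: x1=F x3=T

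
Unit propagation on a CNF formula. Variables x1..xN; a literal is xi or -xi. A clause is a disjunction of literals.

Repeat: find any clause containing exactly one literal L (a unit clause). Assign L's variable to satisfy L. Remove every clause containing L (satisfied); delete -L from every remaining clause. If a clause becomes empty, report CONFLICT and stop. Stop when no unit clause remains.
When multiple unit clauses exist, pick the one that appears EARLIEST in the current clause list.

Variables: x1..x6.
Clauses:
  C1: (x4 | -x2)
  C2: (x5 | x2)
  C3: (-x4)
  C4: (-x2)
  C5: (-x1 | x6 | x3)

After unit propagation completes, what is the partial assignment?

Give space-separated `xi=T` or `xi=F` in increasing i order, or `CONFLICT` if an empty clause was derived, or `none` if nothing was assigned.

unit clause [-4] forces x4=F; simplify:
  drop 4 from [4, -2] -> [-2]
  satisfied 1 clause(s); 4 remain; assigned so far: [4]
unit clause [-2] forces x2=F; simplify:
  drop 2 from [5, 2] -> [5]
  satisfied 2 clause(s); 2 remain; assigned so far: [2, 4]
unit clause [5] forces x5=T; simplify:
  satisfied 1 clause(s); 1 remain; assigned so far: [2, 4, 5]

Answer: x2=F x4=F x5=T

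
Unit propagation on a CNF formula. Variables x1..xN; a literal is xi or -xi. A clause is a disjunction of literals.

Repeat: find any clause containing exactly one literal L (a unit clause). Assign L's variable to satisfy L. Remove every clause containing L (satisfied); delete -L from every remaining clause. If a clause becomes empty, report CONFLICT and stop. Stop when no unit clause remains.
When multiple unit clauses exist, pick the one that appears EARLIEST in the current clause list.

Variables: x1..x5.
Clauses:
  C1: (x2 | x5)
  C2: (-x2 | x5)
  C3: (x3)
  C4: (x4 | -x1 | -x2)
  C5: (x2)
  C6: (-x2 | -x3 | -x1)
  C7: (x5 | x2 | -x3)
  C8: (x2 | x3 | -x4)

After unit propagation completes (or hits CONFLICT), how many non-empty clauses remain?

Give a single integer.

Answer: 0

Derivation:
unit clause [3] forces x3=T; simplify:
  drop -3 from [-2, -3, -1] -> [-2, -1]
  drop -3 from [5, 2, -3] -> [5, 2]
  satisfied 2 clause(s); 6 remain; assigned so far: [3]
unit clause [2] forces x2=T; simplify:
  drop -2 from [-2, 5] -> [5]
  drop -2 from [4, -1, -2] -> [4, -1]
  drop -2 from [-2, -1] -> [-1]
  satisfied 3 clause(s); 3 remain; assigned so far: [2, 3]
unit clause [5] forces x5=T; simplify:
  satisfied 1 clause(s); 2 remain; assigned so far: [2, 3, 5]
unit clause [-1] forces x1=F; simplify:
  satisfied 2 clause(s); 0 remain; assigned so far: [1, 2, 3, 5]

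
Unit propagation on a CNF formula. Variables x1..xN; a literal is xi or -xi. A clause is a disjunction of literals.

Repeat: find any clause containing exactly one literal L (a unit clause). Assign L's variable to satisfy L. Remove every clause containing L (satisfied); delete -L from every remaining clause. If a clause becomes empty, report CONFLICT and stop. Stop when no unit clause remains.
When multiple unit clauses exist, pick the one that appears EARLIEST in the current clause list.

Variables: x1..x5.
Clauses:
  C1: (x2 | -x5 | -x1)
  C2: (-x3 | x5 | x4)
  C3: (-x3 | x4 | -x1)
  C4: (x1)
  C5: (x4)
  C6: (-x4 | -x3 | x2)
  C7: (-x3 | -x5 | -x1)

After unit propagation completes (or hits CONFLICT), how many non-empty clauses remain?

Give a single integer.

Answer: 3

Derivation:
unit clause [1] forces x1=T; simplify:
  drop -1 from [2, -5, -1] -> [2, -5]
  drop -1 from [-3, 4, -1] -> [-3, 4]
  drop -1 from [-3, -5, -1] -> [-3, -5]
  satisfied 1 clause(s); 6 remain; assigned so far: [1]
unit clause [4] forces x4=T; simplify:
  drop -4 from [-4, -3, 2] -> [-3, 2]
  satisfied 3 clause(s); 3 remain; assigned so far: [1, 4]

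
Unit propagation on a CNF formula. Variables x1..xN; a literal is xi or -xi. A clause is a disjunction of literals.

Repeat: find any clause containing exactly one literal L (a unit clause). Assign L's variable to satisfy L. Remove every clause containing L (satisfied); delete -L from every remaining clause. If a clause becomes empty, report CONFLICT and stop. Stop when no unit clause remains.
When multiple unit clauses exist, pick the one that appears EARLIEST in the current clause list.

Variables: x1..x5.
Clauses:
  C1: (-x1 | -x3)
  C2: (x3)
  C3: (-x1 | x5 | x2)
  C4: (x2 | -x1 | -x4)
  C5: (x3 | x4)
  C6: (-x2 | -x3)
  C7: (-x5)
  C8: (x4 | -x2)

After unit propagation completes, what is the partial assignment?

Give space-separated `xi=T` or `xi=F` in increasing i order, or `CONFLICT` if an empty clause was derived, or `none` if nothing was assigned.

unit clause [3] forces x3=T; simplify:
  drop -3 from [-1, -3] -> [-1]
  drop -3 from [-2, -3] -> [-2]
  satisfied 2 clause(s); 6 remain; assigned so far: [3]
unit clause [-1] forces x1=F; simplify:
  satisfied 3 clause(s); 3 remain; assigned so far: [1, 3]
unit clause [-2] forces x2=F; simplify:
  satisfied 2 clause(s); 1 remain; assigned so far: [1, 2, 3]
unit clause [-5] forces x5=F; simplify:
  satisfied 1 clause(s); 0 remain; assigned so far: [1, 2, 3, 5]

Answer: x1=F x2=F x3=T x5=F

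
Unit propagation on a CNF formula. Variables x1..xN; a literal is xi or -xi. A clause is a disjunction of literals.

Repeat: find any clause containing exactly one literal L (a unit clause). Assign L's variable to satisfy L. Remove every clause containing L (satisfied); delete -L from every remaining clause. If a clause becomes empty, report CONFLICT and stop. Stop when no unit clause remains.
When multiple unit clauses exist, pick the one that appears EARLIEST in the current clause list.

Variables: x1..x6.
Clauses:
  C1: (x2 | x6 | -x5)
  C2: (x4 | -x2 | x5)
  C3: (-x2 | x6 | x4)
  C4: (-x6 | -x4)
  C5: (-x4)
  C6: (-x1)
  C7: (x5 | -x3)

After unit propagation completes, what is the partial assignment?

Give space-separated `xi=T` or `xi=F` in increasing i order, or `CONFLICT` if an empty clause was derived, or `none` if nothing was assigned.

Answer: x1=F x4=F

Derivation:
unit clause [-4] forces x4=F; simplify:
  drop 4 from [4, -2, 5] -> [-2, 5]
  drop 4 from [-2, 6, 4] -> [-2, 6]
  satisfied 2 clause(s); 5 remain; assigned so far: [4]
unit clause [-1] forces x1=F; simplify:
  satisfied 1 clause(s); 4 remain; assigned so far: [1, 4]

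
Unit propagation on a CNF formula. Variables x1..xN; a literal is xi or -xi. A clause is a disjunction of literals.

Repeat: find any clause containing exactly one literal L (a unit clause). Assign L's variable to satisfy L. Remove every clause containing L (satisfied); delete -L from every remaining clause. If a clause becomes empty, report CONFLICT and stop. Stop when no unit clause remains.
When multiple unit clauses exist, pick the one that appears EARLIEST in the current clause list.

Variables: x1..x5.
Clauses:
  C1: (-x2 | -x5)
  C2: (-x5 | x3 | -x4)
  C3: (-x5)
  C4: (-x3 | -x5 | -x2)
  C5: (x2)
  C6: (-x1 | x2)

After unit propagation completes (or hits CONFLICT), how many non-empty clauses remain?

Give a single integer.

unit clause [-5] forces x5=F; simplify:
  satisfied 4 clause(s); 2 remain; assigned so far: [5]
unit clause [2] forces x2=T; simplify:
  satisfied 2 clause(s); 0 remain; assigned so far: [2, 5]

Answer: 0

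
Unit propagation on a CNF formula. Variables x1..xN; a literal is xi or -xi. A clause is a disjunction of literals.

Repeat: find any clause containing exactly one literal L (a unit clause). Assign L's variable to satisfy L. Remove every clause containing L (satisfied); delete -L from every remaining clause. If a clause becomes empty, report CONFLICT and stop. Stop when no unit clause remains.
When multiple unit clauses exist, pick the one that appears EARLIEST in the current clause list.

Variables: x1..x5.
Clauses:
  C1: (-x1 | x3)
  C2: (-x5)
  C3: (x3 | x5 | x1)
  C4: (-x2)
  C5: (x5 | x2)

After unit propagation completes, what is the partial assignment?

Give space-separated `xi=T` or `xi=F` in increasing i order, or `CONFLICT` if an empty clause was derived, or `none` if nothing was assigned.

Answer: CONFLICT

Derivation:
unit clause [-5] forces x5=F; simplify:
  drop 5 from [3, 5, 1] -> [3, 1]
  drop 5 from [5, 2] -> [2]
  satisfied 1 clause(s); 4 remain; assigned so far: [5]
unit clause [-2] forces x2=F; simplify:
  drop 2 from [2] -> [] (empty!)
  satisfied 1 clause(s); 3 remain; assigned so far: [2, 5]
CONFLICT (empty clause)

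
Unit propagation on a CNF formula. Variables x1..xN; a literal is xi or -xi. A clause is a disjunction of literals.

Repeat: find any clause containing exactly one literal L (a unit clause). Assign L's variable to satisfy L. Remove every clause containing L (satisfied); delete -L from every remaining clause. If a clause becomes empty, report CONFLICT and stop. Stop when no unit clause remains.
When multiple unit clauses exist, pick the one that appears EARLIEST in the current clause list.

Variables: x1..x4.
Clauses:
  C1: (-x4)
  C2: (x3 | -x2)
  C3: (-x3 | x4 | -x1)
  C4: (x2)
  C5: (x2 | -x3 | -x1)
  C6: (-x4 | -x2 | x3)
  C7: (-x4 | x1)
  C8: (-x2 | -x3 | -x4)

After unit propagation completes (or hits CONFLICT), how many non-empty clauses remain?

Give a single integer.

Answer: 0

Derivation:
unit clause [-4] forces x4=F; simplify:
  drop 4 from [-3, 4, -1] -> [-3, -1]
  satisfied 4 clause(s); 4 remain; assigned so far: [4]
unit clause [2] forces x2=T; simplify:
  drop -2 from [3, -2] -> [3]
  satisfied 2 clause(s); 2 remain; assigned so far: [2, 4]
unit clause [3] forces x3=T; simplify:
  drop -3 from [-3, -1] -> [-1]
  satisfied 1 clause(s); 1 remain; assigned so far: [2, 3, 4]
unit clause [-1] forces x1=F; simplify:
  satisfied 1 clause(s); 0 remain; assigned so far: [1, 2, 3, 4]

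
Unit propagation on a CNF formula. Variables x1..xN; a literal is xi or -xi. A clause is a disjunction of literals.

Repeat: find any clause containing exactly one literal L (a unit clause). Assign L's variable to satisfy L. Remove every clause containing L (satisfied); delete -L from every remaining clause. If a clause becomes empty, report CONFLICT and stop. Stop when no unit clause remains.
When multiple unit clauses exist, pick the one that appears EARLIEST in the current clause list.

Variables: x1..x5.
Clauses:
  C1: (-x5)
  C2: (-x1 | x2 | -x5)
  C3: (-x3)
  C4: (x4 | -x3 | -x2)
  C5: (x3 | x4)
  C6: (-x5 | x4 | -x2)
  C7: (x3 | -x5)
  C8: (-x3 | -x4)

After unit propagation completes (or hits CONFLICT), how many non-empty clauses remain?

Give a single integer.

Answer: 0

Derivation:
unit clause [-5] forces x5=F; simplify:
  satisfied 4 clause(s); 4 remain; assigned so far: [5]
unit clause [-3] forces x3=F; simplify:
  drop 3 from [3, 4] -> [4]
  satisfied 3 clause(s); 1 remain; assigned so far: [3, 5]
unit clause [4] forces x4=T; simplify:
  satisfied 1 clause(s); 0 remain; assigned so far: [3, 4, 5]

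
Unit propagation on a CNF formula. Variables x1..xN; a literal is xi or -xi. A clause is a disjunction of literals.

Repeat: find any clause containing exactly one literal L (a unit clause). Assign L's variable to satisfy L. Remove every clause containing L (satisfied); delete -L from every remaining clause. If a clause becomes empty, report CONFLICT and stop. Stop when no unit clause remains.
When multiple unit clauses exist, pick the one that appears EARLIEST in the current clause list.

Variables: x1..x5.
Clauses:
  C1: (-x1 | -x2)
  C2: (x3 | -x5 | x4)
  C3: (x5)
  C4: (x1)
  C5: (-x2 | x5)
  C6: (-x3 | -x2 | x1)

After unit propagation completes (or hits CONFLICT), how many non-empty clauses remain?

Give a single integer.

Answer: 1

Derivation:
unit clause [5] forces x5=T; simplify:
  drop -5 from [3, -5, 4] -> [3, 4]
  satisfied 2 clause(s); 4 remain; assigned so far: [5]
unit clause [1] forces x1=T; simplify:
  drop -1 from [-1, -2] -> [-2]
  satisfied 2 clause(s); 2 remain; assigned so far: [1, 5]
unit clause [-2] forces x2=F; simplify:
  satisfied 1 clause(s); 1 remain; assigned so far: [1, 2, 5]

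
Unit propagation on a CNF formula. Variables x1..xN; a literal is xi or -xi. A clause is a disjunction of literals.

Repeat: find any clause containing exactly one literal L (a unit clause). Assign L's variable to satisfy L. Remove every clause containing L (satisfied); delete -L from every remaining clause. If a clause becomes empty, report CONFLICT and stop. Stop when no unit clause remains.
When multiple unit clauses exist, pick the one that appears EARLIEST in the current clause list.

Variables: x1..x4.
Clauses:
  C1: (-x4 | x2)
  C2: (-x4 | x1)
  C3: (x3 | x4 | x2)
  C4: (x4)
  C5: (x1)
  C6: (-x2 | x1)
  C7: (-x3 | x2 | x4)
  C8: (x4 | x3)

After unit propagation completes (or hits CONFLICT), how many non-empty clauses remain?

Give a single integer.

unit clause [4] forces x4=T; simplify:
  drop -4 from [-4, 2] -> [2]
  drop -4 from [-4, 1] -> [1]
  satisfied 4 clause(s); 4 remain; assigned so far: [4]
unit clause [2] forces x2=T; simplify:
  drop -2 from [-2, 1] -> [1]
  satisfied 1 clause(s); 3 remain; assigned so far: [2, 4]
unit clause [1] forces x1=T; simplify:
  satisfied 3 clause(s); 0 remain; assigned so far: [1, 2, 4]

Answer: 0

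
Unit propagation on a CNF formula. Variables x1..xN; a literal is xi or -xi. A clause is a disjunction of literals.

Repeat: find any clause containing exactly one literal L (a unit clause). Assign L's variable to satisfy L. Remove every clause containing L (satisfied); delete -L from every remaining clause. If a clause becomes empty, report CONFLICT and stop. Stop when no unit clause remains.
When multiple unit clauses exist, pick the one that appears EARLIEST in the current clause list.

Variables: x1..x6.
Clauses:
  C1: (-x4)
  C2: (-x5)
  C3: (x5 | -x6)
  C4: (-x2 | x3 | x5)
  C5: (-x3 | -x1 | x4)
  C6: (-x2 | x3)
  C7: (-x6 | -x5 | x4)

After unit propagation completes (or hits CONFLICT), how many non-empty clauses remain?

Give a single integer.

unit clause [-4] forces x4=F; simplify:
  drop 4 from [-3, -1, 4] -> [-3, -1]
  drop 4 from [-6, -5, 4] -> [-6, -5]
  satisfied 1 clause(s); 6 remain; assigned so far: [4]
unit clause [-5] forces x5=F; simplify:
  drop 5 from [5, -6] -> [-6]
  drop 5 from [-2, 3, 5] -> [-2, 3]
  satisfied 2 clause(s); 4 remain; assigned so far: [4, 5]
unit clause [-6] forces x6=F; simplify:
  satisfied 1 clause(s); 3 remain; assigned so far: [4, 5, 6]

Answer: 3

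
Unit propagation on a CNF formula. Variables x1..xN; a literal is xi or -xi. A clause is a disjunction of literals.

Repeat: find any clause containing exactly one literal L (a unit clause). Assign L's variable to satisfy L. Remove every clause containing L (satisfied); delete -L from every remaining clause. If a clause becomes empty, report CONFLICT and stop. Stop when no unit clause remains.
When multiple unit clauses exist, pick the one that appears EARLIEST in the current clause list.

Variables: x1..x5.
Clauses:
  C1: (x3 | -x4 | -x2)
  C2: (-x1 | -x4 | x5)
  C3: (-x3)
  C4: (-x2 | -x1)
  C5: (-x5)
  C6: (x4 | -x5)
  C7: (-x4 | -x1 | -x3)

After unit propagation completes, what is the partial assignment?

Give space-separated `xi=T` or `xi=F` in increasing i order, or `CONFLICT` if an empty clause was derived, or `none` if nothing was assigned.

unit clause [-3] forces x3=F; simplify:
  drop 3 from [3, -4, -2] -> [-4, -2]
  satisfied 2 clause(s); 5 remain; assigned so far: [3]
unit clause [-5] forces x5=F; simplify:
  drop 5 from [-1, -4, 5] -> [-1, -4]
  satisfied 2 clause(s); 3 remain; assigned so far: [3, 5]

Answer: x3=F x5=F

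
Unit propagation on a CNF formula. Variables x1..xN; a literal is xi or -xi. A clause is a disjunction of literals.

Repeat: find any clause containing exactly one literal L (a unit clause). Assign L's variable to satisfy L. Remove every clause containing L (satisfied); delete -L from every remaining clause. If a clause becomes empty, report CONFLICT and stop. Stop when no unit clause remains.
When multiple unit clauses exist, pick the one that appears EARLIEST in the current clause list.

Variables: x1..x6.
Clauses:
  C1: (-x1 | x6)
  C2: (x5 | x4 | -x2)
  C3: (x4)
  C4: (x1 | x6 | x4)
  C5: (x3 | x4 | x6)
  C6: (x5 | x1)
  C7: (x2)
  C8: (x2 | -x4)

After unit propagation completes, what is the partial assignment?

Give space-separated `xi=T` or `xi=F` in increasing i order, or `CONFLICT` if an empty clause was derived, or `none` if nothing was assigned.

unit clause [4] forces x4=T; simplify:
  drop -4 from [2, -4] -> [2]
  satisfied 4 clause(s); 4 remain; assigned so far: [4]
unit clause [2] forces x2=T; simplify:
  satisfied 2 clause(s); 2 remain; assigned so far: [2, 4]

Answer: x2=T x4=T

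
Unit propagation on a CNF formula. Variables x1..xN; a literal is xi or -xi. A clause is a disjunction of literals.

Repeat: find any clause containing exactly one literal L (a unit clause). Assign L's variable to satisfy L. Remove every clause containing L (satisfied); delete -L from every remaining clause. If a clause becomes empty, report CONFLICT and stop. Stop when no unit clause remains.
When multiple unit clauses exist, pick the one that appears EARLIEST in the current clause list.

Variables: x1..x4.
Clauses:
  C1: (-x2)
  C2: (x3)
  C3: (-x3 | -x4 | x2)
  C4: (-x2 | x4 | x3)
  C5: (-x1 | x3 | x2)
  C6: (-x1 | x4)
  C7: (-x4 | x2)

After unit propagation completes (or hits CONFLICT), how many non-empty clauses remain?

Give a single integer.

Answer: 0

Derivation:
unit clause [-2] forces x2=F; simplify:
  drop 2 from [-3, -4, 2] -> [-3, -4]
  drop 2 from [-1, 3, 2] -> [-1, 3]
  drop 2 from [-4, 2] -> [-4]
  satisfied 2 clause(s); 5 remain; assigned so far: [2]
unit clause [3] forces x3=T; simplify:
  drop -3 from [-3, -4] -> [-4]
  satisfied 2 clause(s); 3 remain; assigned so far: [2, 3]
unit clause [-4] forces x4=F; simplify:
  drop 4 from [-1, 4] -> [-1]
  satisfied 2 clause(s); 1 remain; assigned so far: [2, 3, 4]
unit clause [-1] forces x1=F; simplify:
  satisfied 1 clause(s); 0 remain; assigned so far: [1, 2, 3, 4]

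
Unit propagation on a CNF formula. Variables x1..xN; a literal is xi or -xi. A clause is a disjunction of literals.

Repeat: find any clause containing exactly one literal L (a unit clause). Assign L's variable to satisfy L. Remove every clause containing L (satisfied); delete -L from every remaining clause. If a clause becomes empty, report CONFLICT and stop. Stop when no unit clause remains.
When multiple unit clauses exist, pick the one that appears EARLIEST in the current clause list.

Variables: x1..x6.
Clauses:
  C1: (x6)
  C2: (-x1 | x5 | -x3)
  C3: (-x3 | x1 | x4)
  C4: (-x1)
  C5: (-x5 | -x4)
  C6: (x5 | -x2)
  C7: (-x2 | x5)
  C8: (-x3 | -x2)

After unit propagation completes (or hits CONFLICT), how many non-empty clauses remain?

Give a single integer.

unit clause [6] forces x6=T; simplify:
  satisfied 1 clause(s); 7 remain; assigned so far: [6]
unit clause [-1] forces x1=F; simplify:
  drop 1 from [-3, 1, 4] -> [-3, 4]
  satisfied 2 clause(s); 5 remain; assigned so far: [1, 6]

Answer: 5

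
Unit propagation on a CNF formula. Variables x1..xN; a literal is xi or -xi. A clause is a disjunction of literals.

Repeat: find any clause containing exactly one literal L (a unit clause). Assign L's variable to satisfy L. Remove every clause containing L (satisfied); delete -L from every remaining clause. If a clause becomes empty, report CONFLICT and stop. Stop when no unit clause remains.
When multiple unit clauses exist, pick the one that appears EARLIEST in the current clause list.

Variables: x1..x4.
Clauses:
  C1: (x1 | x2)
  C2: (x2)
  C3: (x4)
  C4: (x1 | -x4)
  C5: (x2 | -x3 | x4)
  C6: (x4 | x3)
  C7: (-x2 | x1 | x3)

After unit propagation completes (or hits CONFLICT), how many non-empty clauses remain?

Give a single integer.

unit clause [2] forces x2=T; simplify:
  drop -2 from [-2, 1, 3] -> [1, 3]
  satisfied 3 clause(s); 4 remain; assigned so far: [2]
unit clause [4] forces x4=T; simplify:
  drop -4 from [1, -4] -> [1]
  satisfied 2 clause(s); 2 remain; assigned so far: [2, 4]
unit clause [1] forces x1=T; simplify:
  satisfied 2 clause(s); 0 remain; assigned so far: [1, 2, 4]

Answer: 0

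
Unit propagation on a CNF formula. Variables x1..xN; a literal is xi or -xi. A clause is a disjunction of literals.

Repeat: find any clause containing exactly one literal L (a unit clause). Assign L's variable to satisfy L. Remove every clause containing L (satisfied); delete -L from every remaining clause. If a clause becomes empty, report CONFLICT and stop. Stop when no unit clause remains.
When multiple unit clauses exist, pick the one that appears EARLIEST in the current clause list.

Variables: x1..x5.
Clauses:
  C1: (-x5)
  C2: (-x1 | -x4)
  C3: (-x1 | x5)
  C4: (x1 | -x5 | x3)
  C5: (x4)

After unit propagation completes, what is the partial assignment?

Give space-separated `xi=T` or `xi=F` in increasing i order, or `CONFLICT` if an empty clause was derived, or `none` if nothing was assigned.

unit clause [-5] forces x5=F; simplify:
  drop 5 from [-1, 5] -> [-1]
  satisfied 2 clause(s); 3 remain; assigned so far: [5]
unit clause [-1] forces x1=F; simplify:
  satisfied 2 clause(s); 1 remain; assigned so far: [1, 5]
unit clause [4] forces x4=T; simplify:
  satisfied 1 clause(s); 0 remain; assigned so far: [1, 4, 5]

Answer: x1=F x4=T x5=F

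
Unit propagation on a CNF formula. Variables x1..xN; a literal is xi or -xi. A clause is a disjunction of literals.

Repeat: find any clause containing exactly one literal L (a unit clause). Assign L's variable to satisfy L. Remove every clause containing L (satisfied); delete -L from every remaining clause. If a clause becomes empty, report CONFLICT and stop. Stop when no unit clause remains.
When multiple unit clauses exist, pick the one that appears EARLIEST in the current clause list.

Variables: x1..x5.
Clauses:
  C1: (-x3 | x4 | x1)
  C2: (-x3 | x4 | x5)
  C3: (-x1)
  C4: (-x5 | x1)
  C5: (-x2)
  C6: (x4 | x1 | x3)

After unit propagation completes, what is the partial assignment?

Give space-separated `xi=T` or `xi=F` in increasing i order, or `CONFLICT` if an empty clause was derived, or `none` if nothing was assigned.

Answer: x1=F x2=F x5=F

Derivation:
unit clause [-1] forces x1=F; simplify:
  drop 1 from [-3, 4, 1] -> [-3, 4]
  drop 1 from [-5, 1] -> [-5]
  drop 1 from [4, 1, 3] -> [4, 3]
  satisfied 1 clause(s); 5 remain; assigned so far: [1]
unit clause [-5] forces x5=F; simplify:
  drop 5 from [-3, 4, 5] -> [-3, 4]
  satisfied 1 clause(s); 4 remain; assigned so far: [1, 5]
unit clause [-2] forces x2=F; simplify:
  satisfied 1 clause(s); 3 remain; assigned so far: [1, 2, 5]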